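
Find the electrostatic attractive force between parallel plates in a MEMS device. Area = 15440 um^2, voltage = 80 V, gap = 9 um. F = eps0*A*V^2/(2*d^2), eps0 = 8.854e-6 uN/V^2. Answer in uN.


Step 1: Identify parameters.
eps0 = 8.854e-6 uN/V^2, A = 15440 um^2, V = 80 V, d = 9 um
Step 2: Compute V^2 = 80^2 = 6400
Step 3: Compute d^2 = 9^2 = 81
Step 4: F = 0.5 * 8.854e-6 * 15440 * 6400 / 81
F = 5.401 uN


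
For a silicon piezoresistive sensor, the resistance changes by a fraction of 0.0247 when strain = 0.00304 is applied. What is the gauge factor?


Step 1: Identify values.
dR/R = 0.0247, strain = 0.00304
Step 2: GF = (dR/R) / strain = 0.0247 / 0.00304
GF = 8.1


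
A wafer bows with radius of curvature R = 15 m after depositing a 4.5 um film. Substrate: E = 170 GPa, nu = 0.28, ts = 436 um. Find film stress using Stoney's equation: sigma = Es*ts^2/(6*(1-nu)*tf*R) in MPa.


Step 1: Compute numerator: Es * ts^2 = 170 * 436^2 = 32316320 (GPa*um^2)
Step 2: Compute denominator (R in um): 6*(1-nu)*tf*R = 6*0.72*4.5*15e6 = 291600000.0 (um^2)
Step 3: sigma (GPa) = 32316320 / 291600000.0 = 1.10824e-01 GPa
Step 4: Convert to MPa (x1000): sigma = 110.8 MPa


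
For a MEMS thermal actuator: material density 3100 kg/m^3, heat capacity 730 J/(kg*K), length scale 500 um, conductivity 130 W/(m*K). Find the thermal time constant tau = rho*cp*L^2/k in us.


Step 1: Convert L to m: L = 500e-6 m
Step 2: L^2 = (500e-6)^2 = 2.5e-07 m^2
Step 3: tau = 3100 * 730 * 2.5e-07 / 130 = 4.35192308e-03 s
Step 4: Convert to microseconds (multiply by 1e6).
tau = 4351.923 us


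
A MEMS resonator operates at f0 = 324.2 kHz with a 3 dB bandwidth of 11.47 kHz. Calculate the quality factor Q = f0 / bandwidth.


Step 1: Q = f0 / bandwidth
Step 2: Q = 324.2 / 11.47
Q = 28.3


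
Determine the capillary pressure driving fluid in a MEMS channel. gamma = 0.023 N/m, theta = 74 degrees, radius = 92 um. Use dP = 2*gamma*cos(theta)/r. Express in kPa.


Step 1: cos(74 deg) = 0.2756
Step 2: Convert r to m: r = 92e-6 m
Step 3: dP = 2 * 0.023 * 0.2756 / 92e-6 = 137.8 Pa
Step 4: Convert Pa to kPa (divide by 1000).
dP = 0.14 kPa


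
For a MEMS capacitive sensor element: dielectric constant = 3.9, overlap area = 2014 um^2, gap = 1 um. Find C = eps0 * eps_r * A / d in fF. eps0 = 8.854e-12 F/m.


Step 1: Convert area to m^2: A = 2014e-12 m^2
Step 2: Convert gap to m: d = 1e-6 m
Step 3: C = eps0 * eps_r * A / d
C = 8.854e-12 * 3.9 * 2014e-12 / 1e-6
Step 4: Convert to fF (multiply by 1e15).
C = 69.54 fF


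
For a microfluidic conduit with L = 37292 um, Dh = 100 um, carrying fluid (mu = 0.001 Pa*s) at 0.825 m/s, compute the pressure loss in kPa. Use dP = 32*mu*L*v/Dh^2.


Step 1: Convert to SI: L = 37292e-6 m, Dh = 100e-6 m
Step 2: dP = 32 * 0.001 * 37292e-6 * 0.825 / (100e-6)^2
Step 3: dP = 98450.88 Pa
Step 4: Convert to kPa: dP = 98.45 kPa


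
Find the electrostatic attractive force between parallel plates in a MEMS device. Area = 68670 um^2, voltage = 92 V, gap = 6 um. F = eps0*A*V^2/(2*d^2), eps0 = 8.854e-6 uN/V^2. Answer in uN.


Step 1: Identify parameters.
eps0 = 8.854e-6 uN/V^2, A = 68670 um^2, V = 92 V, d = 6 um
Step 2: Compute V^2 = 92^2 = 8464
Step 3: Compute d^2 = 6^2 = 36
Step 4: F = 0.5 * 8.854e-6 * 68670 * 8464 / 36
F = 71.474 uN


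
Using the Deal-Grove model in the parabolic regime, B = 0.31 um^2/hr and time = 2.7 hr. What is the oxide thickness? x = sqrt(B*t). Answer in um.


Step 1: Compute B*t = 0.31 * 2.7 = 0.837
Step 2: x = sqrt(0.837)
x = 0.915 um


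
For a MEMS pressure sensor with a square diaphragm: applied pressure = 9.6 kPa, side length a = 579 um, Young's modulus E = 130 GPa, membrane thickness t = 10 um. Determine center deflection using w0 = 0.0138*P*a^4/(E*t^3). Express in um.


Step 1: Convert pressure to compatible units (E is in GPa, so P in GPa).
P = 9.6 kPa = 9.6e-6 GPa
Step 2: Compute numerator: 0.0138 * P * a^4.
a^4 = 579^4 = 112386528081
numerator = 0.0138 * 9.6e-6 * 112386528081 = 1.4889e+04
Step 3: Compute denominator: E * t^3 = 130 * 10^3 = 130000
Step 4: w0 = numerator / denominator = 1.4889e+04 / 130000 = 0.1145 um


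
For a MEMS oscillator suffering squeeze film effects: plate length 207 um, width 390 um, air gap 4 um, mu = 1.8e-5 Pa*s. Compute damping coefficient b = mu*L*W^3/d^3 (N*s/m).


Step 1: Convert to SI.
L = 207e-6 m, W = 390e-6 m, d = 4e-6 m
Step 2: W^3 = (390e-6)^3 = 5.93e-11 m^3
Step 3: d^3 = (4e-6)^3 = 6.40e-17 m^3
Step 4: b = 1.8e-5 * 207e-6 * 5.93e-11 / 6.40e-17
b = 3.45e-03 N*s/m


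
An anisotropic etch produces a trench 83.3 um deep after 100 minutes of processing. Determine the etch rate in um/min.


Step 1: Etch rate = depth / time
Step 2: rate = 83.3 / 100
rate = 0.833 um/min


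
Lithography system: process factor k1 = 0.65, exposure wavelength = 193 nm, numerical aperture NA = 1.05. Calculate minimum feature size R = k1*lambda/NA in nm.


Step 1: Identify values: k1 = 0.65, lambda = 193 nm, NA = 1.05
Step 2: R = k1 * lambda / NA
R = 0.65 * 193 / 1.05
R = 119.5 nm


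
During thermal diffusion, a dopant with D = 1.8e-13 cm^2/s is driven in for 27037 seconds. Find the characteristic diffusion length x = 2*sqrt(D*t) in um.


Step 1: Compute D*t = 1.8e-13 * 27037 = 4.86666e-09 cm^2
Step 2: sqrt(D*t) = 6.97615e-05 cm
Step 3: x = 2 * 6.97615e-05 cm = 1.39523e-04 cm
Step 4: Convert to um (1 cm = 1e4 um): x = 1.395 um


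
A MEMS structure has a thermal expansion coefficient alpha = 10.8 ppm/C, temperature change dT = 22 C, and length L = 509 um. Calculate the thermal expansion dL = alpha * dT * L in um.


Step 1: Convert CTE: alpha = 10.8 ppm/C = 10.8e-6 /C
Step 2: dL = 10.8e-6 * 22 * 509
dL = 0.1209 um


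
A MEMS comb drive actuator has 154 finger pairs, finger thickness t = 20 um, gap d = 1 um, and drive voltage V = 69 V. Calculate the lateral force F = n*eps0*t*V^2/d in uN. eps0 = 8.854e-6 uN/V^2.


Step 1: Parameters: n=154, eps0=8.854e-6 uN/V^2, t=20 um, V=69 V, d=1 um
Step 2: V^2 = 4761
Step 3: F = 154 * 8.854e-6 * 20 * 4761 / 1
F = 129.834 uN


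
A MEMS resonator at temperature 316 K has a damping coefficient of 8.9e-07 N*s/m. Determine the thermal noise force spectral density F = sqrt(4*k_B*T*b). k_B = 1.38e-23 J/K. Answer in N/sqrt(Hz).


Step 1: Compute 4 * k_B * T * b
= 4 * 1.38e-23 * 316 * 8.9e-07
= 1.5524e-26 N^2/Hz
Step 2: F_noise = sqrt(1.5524e-26)
F_noise = 1.25e-13 N/sqrt(Hz)


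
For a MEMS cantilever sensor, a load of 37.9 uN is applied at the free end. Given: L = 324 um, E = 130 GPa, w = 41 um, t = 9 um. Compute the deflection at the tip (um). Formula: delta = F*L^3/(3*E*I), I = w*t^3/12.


Step 1: Calculate the second moment of area.
I = w * t^3 / 12 = 41 * 9^3 / 12 = 2490.75 um^4
Step 2: Convert E to consistent units (1 GPa = 1000 uN/um^2).
E = 130 GPa = 130000 uN/um^2
Step 3: Calculate tip deflection.
delta = F * L^3 / (3 * E * I)
delta = 37.9 * 324^3 / (3 * 130000 * 2490.75)
delta = 1.327 um


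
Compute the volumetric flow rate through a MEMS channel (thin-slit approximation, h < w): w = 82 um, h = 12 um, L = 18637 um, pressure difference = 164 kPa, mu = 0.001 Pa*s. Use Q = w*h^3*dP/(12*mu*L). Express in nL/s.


Step 1: Convert all dimensions to SI (meters).
w = 82e-6 m, h = 12e-6 m, L = 18637e-6 m, dP = 164e3 Pa
Step 2: Q = w * h^3 * dP / (12 * mu * L)
Q = 82e-6 * (12e-6)^3 * 164e3 / (12 * 0.001 * 18637e-6) = 1.0390685e-10 m^3/s
Step 3: Convert Q from m^3/s to nL/s (1 m^3 = 1e12 nL, so multiply by 1e12).
Q = 103.907 nL/s


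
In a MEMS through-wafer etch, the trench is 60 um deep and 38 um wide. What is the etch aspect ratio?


Step 1: AR = depth / width
Step 2: AR = 60 / 38
AR = 1.6


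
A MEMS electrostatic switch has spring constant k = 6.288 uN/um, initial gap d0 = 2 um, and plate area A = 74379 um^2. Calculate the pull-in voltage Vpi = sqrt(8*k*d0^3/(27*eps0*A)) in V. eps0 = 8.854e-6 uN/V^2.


Step 1: Compute numerator: 8 * k * d0^3 = 8 * 6.288 * 2^3 = 402.432
Step 2: Compute denominator: 27 * eps0 * A = 27 * 8.854e-6 * 74379 = 17.780895
Step 3: Vpi = sqrt(402.432 / 17.780895)
Vpi = 4.76 V


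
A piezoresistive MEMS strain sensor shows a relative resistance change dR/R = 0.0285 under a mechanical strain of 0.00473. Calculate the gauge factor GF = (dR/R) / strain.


Step 1: Identify values.
dR/R = 0.0285, strain = 0.00473
Step 2: GF = (dR/R) / strain = 0.0285 / 0.00473
GF = 6.0


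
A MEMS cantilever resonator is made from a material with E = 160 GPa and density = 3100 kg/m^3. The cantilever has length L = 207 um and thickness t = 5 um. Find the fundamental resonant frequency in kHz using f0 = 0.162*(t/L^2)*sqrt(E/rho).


Step 1: Convert units to SI.
t_SI = 5e-6 m, L_SI = 207e-6 m
Step 2: Calculate sqrt(E/rho).
sqrt(160e9 / 3100) = 7184.21 m/s
Step 3: Compute f0.
f0 = 0.162 * 5e-6 / (207e-6)^2 * 7184.21 = 135807.4 Hz = 135.81 kHz


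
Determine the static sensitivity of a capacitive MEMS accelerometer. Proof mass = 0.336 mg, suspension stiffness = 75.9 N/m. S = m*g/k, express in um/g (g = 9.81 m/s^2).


Step 1: Convert mass: m = 0.336 mg = 3.36e-07 kg
Step 2: S = m * g / k = 3.36e-07 * 9.81 / 75.9
Step 3: S = 4.34e-08 m/g
Step 4: Convert to um/g: S = 0.043 um/g


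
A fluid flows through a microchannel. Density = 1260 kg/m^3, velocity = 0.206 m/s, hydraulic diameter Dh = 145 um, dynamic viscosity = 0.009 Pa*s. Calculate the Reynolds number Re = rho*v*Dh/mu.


Step 1: Convert Dh to meters: Dh = 145e-6 m
Step 2: Re = rho * v * Dh / mu
Re = 1260 * 0.206 * 145e-6 / 0.009
Re = 4.182


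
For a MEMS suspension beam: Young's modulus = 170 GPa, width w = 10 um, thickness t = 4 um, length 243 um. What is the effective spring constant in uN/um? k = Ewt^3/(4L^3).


Step 1: Convert E to consistent units (1 GPa = 1000 uN/um^2).
E = 170 GPa = 170000 uN/um^2
Step 2: Compute t^3 = 4^3 = 64
Step 3: Compute L^3 = 243^3 = 14348907
Step 4: k = 170000 * 10 * 64 / (4 * 14348907)
k = 1.8956 uN/um


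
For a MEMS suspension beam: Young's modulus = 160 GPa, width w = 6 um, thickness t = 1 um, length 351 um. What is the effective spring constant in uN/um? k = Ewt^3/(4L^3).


Step 1: Convert E to consistent units (1 GPa = 1000 uN/um^2).
E = 160 GPa = 160000 uN/um^2
Step 2: Compute t^3 = 1^3 = 1
Step 3: Compute L^3 = 351^3 = 43243551
Step 4: k = 160000 * 6 * 1 / (4 * 43243551)
k = 0.0055 uN/um


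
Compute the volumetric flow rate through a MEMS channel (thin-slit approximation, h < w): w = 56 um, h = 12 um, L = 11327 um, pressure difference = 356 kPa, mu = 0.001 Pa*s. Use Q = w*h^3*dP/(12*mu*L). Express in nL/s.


Step 1: Convert all dimensions to SI (meters).
w = 56e-6 m, h = 12e-6 m, L = 11327e-6 m, dP = 356e3 Pa
Step 2: Q = w * h^3 * dP / (12 * mu * L)
Q = 56e-6 * (12e-6)^3 * 356e3 / (12 * 0.001 * 11327e-6) = 2.534461e-10 m^3/s
Step 3: Convert Q from m^3/s to nL/s (1 m^3 = 1e12 nL, so multiply by 1e12).
Q = 253.446 nL/s


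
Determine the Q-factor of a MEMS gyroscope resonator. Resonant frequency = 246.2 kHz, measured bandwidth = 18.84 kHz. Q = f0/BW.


Step 1: Q = f0 / bandwidth
Step 2: Q = 246.2 / 18.84
Q = 13.1


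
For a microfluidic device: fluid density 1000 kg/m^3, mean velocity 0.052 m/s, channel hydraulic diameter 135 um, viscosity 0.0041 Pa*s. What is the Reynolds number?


Step 1: Convert Dh to meters: Dh = 135e-6 m
Step 2: Re = rho * v * Dh / mu
Re = 1000 * 0.052 * 135e-6 / 0.0041
Re = 1.712


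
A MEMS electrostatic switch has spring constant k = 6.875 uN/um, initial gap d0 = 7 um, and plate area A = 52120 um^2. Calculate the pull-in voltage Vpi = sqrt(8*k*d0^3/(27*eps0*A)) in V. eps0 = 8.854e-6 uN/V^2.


Step 1: Compute numerator: 8 * k * d0^3 = 8 * 6.875 * 7^3 = 18865.0
Step 2: Compute denominator: 27 * eps0 * A = 27 * 8.854e-6 * 52120 = 12.459703
Step 3: Vpi = sqrt(18865.0 / 12.459703)
Vpi = 38.91 V


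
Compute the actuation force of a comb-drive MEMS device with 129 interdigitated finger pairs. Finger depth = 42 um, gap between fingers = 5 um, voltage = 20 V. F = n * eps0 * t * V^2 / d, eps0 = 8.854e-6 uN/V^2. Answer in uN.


Step 1: Parameters: n=129, eps0=8.854e-6 uN/V^2, t=42 um, V=20 V, d=5 um
Step 2: V^2 = 400
Step 3: F = 129 * 8.854e-6 * 42 * 400 / 5
F = 3.838 uN


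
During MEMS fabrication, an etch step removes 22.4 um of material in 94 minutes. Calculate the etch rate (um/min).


Step 1: Etch rate = depth / time
Step 2: rate = 22.4 / 94
rate = 0.238 um/min


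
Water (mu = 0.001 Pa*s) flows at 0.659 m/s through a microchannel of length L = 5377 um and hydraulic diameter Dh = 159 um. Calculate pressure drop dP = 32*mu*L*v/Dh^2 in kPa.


Step 1: Convert to SI: L = 5377e-6 m, Dh = 159e-6 m
Step 2: dP = 32 * 0.001 * 5377e-6 * 0.659 / (159e-6)^2
Step 3: dP = 4485.19 Pa
Step 4: Convert to kPa: dP = 4.49 kPa


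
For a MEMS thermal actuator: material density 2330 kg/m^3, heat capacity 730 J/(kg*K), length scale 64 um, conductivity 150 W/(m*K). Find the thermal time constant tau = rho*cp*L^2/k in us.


Step 1: Convert L to m: L = 64e-6 m
Step 2: L^2 = (64e-6)^2 = 4.096e-09 m^2
Step 3: tau = 2330 * 730 * 4.096e-09 / 150 = 4.644591e-05 s
Step 4: Convert to microseconds (multiply by 1e6).
tau = 46.446 us


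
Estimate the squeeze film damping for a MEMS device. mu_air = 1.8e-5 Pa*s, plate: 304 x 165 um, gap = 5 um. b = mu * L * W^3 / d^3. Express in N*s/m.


Step 1: Convert to SI.
L = 304e-6 m, W = 165e-6 m, d = 5e-6 m
Step 2: W^3 = (165e-6)^3 = 4.49e-12 m^3
Step 3: d^3 = (5e-6)^3 = 1.25e-16 m^3
Step 4: b = 1.8e-5 * 304e-6 * 4.49e-12 / 1.25e-16
b = 1.97e-04 N*s/m


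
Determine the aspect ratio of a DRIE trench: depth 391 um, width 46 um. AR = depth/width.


Step 1: AR = depth / width
Step 2: AR = 391 / 46
AR = 8.5


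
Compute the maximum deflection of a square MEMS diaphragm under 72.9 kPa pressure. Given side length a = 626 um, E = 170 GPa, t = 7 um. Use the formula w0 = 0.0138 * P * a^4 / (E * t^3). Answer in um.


Step 1: Convert pressure to compatible units (E is in GPa, so P in GPa).
P = 72.9 kPa = 72.9e-6 GPa
Step 2: Compute numerator: 0.0138 * P * a^4.
a^4 = 626^4 = 153566799376
numerator = 0.0138 * 72.9e-6 * 153566799376 = 1.544913e+05
Step 3: Compute denominator: E * t^3 = 170 * 7^3 = 58310
Step 4: w0 = numerator / denominator = 1.544913e+05 / 58310 = 2.6495 um


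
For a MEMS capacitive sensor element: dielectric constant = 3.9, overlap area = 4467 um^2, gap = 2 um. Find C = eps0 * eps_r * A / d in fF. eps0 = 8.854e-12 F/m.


Step 1: Convert area to m^2: A = 4467e-12 m^2
Step 2: Convert gap to m: d = 2e-6 m
Step 3: C = eps0 * eps_r * A / d
C = 8.854e-12 * 3.9 * 4467e-12 / 2e-6
Step 4: Convert to fF (multiply by 1e15).
C = 77.12 fF


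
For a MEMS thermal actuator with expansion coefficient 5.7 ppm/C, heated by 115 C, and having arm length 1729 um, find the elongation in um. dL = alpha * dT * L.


Step 1: Convert CTE: alpha = 5.7 ppm/C = 5.7e-6 /C
Step 2: dL = 5.7e-6 * 115 * 1729
dL = 1.1334 um


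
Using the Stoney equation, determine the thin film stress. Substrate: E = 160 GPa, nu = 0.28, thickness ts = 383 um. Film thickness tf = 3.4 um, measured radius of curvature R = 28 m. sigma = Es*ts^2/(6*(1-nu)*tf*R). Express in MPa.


Step 1: Compute numerator: Es * ts^2 = 160 * 383^2 = 23470240 (GPa*um^2)
Step 2: Compute denominator (R in um): 6*(1-nu)*tf*R = 6*0.72*3.4*28e6 = 411264000.0 (um^2)
Step 3: sigma (GPa) = 23470240 / 411264000.0 = 5.7069e-02 GPa
Step 4: Convert to MPa (x1000): sigma = 57.1 MPa


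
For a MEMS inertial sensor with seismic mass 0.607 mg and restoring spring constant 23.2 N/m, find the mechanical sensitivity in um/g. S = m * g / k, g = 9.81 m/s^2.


Step 1: Convert mass: m = 0.607 mg = 6.07e-07 kg
Step 2: S = m * g / k = 6.07e-07 * 9.81 / 23.2
Step 3: S = 2.57e-07 m/g
Step 4: Convert to um/g: S = 0.257 um/g


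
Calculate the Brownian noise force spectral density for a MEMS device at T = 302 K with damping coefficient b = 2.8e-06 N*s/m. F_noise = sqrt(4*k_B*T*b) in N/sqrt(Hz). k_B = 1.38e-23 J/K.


Step 1: Compute 4 * k_B * T * b
= 4 * 1.38e-23 * 302 * 2.8e-06
= 4.6677e-26 N^2/Hz
Step 2: F_noise = sqrt(4.6677e-26)
F_noise = 2.16e-13 N/sqrt(Hz)


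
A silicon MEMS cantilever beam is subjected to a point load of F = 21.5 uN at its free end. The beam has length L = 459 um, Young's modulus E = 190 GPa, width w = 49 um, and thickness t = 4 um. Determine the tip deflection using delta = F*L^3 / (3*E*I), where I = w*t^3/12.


Step 1: Calculate the second moment of area.
I = w * t^3 / 12 = 49 * 4^3 / 12 = 261.3333 um^4
Step 2: Convert E to consistent units (1 GPa = 1000 uN/um^2).
E = 190 GPa = 190000 uN/um^2
Step 3: Calculate tip deflection.
delta = F * L^3 / (3 * E * I)
delta = 21.5 * 459^3 / (3 * 190000 * 261.3333)
delta = 13.9575 um


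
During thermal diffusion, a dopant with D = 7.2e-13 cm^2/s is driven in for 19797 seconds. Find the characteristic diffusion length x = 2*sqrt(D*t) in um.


Step 1: Compute D*t = 7.2e-13 * 19797 = 1.425384e-08 cm^2
Step 2: sqrt(D*t) = 1.19389e-04 cm
Step 3: x = 2 * 1.19389e-04 cm = 2.38778e-04 cm
Step 4: Convert to um (1 cm = 1e4 um): x = 2.388 um


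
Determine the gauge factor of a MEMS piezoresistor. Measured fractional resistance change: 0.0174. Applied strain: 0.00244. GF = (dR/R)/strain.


Step 1: Identify values.
dR/R = 0.0174, strain = 0.00244
Step 2: GF = (dR/R) / strain = 0.0174 / 0.00244
GF = 7.1


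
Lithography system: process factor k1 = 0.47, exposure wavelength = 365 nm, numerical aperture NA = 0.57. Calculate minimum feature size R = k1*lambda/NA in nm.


Step 1: Identify values: k1 = 0.47, lambda = 365 nm, NA = 0.57
Step 2: R = k1 * lambda / NA
R = 0.47 * 365 / 0.57
R = 301.0 nm


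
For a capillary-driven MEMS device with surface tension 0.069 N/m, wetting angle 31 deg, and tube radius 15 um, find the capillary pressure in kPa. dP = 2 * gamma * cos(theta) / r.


Step 1: cos(31 deg) = 0.8572
Step 2: Convert r to m: r = 15e-6 m
Step 3: dP = 2 * 0.069 * 0.8572 / 15e-6 = 7886.2 Pa
Step 4: Convert Pa to kPa (divide by 1000).
dP = 7.89 kPa


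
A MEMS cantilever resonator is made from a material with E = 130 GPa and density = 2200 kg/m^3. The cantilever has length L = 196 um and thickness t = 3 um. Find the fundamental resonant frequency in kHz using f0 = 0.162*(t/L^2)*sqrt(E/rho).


Step 1: Convert units to SI.
t_SI = 3e-6 m, L_SI = 196e-6 m
Step 2: Calculate sqrt(E/rho).
sqrt(130e9 / 2200) = 7687.06 m/s
Step 3: Compute f0.
f0 = 0.162 * 3e-6 / (196e-6)^2 * 7687.06 = 97248.8 Hz = 97.25 kHz


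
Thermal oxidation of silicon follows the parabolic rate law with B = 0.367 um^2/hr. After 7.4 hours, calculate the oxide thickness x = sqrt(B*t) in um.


Step 1: Compute B*t = 0.367 * 7.4 = 2.7158
Step 2: x = sqrt(2.7158)
x = 1.648 um


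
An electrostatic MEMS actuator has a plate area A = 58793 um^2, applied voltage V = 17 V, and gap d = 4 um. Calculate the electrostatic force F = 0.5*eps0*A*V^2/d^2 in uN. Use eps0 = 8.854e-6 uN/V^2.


Step 1: Identify parameters.
eps0 = 8.854e-6 uN/V^2, A = 58793 um^2, V = 17 V, d = 4 um
Step 2: Compute V^2 = 17^2 = 289
Step 3: Compute d^2 = 4^2 = 16
Step 4: F = 0.5 * 8.854e-6 * 58793 * 289 / 16
F = 4.701 uN


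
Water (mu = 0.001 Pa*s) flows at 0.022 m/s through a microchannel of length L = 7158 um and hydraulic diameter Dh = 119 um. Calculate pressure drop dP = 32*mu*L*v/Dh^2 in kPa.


Step 1: Convert to SI: L = 7158e-6 m, Dh = 119e-6 m
Step 2: dP = 32 * 0.001 * 7158e-6 * 0.022 / (119e-6)^2
Step 3: dP = 355.85 Pa
Step 4: Convert to kPa: dP = 0.36 kPa


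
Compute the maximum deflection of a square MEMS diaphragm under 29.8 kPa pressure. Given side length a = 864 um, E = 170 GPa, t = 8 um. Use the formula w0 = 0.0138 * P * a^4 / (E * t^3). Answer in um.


Step 1: Convert pressure to compatible units (E is in GPa, so P in GPa).
P = 29.8 kPa = 29.8e-6 GPa
Step 2: Compute numerator: 0.0138 * P * a^4.
a^4 = 864^4 = 557256278016
numerator = 0.0138 * 29.8e-6 * 557256278016 = 2.291661e+05
Step 3: Compute denominator: E * t^3 = 170 * 8^3 = 87040
Step 4: w0 = numerator / denominator = 2.291661e+05 / 87040 = 2.6329 um


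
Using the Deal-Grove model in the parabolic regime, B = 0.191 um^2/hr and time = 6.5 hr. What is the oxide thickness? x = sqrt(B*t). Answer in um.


Step 1: Compute B*t = 0.191 * 6.5 = 1.2415
Step 2: x = sqrt(1.2415)
x = 1.114 um


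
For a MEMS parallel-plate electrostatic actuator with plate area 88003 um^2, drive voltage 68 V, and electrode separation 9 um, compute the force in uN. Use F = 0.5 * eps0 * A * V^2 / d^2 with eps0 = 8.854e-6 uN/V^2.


Step 1: Identify parameters.
eps0 = 8.854e-6 uN/V^2, A = 88003 um^2, V = 68 V, d = 9 um
Step 2: Compute V^2 = 68^2 = 4624
Step 3: Compute d^2 = 9^2 = 81
Step 4: F = 0.5 * 8.854e-6 * 88003 * 4624 / 81
F = 22.24 uN


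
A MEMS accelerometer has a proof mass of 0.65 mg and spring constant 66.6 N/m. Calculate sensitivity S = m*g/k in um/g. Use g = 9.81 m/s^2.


Step 1: Convert mass: m = 0.65 mg = 6.50e-07 kg
Step 2: S = m * g / k = 6.50e-07 * 9.81 / 66.6
Step 3: S = 9.57e-08 m/g
Step 4: Convert to um/g: S = 0.096 um/g


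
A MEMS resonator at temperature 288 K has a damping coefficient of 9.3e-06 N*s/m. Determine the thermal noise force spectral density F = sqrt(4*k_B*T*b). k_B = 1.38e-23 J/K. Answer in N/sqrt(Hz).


Step 1: Compute 4 * k_B * T * b
= 4 * 1.38e-23 * 288 * 9.3e-06
= 1.4785e-25 N^2/Hz
Step 2: F_noise = sqrt(1.4785e-25)
F_noise = 3.85e-13 N/sqrt(Hz)


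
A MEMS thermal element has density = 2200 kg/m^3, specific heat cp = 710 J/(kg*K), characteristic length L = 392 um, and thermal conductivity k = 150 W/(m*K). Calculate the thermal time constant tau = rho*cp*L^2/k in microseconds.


Step 1: Convert L to m: L = 392e-6 m
Step 2: L^2 = (392e-6)^2 = 1.53664e-07 m^2
Step 3: tau = 2200 * 710 * 1.53664e-07 / 150 = 1.60015445e-03 s
Step 4: Convert to microseconds (multiply by 1e6).
tau = 1600.154 us


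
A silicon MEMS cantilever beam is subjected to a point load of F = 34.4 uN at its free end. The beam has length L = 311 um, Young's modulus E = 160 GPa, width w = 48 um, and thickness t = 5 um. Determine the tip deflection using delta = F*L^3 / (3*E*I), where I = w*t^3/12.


Step 1: Calculate the second moment of area.
I = w * t^3 / 12 = 48 * 5^3 / 12 = 500.0 um^4
Step 2: Convert E to consistent units (1 GPa = 1000 uN/um^2).
E = 160 GPa = 160000 uN/um^2
Step 3: Calculate tip deflection.
delta = F * L^3 / (3 * E * I)
delta = 34.4 * 311^3 / (3 * 160000 * 500.0)
delta = 4.3115 um


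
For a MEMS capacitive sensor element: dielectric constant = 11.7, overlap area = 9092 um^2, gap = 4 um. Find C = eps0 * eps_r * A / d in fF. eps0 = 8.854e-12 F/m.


Step 1: Convert area to m^2: A = 9092e-12 m^2
Step 2: Convert gap to m: d = 4e-6 m
Step 3: C = eps0 * eps_r * A / d
C = 8.854e-12 * 11.7 * 9092e-12 / 4e-6
Step 4: Convert to fF (multiply by 1e15).
C = 235.46 fF


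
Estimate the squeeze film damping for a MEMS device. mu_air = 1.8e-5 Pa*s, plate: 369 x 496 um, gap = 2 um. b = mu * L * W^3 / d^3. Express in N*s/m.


Step 1: Convert to SI.
L = 369e-6 m, W = 496e-6 m, d = 2e-6 m
Step 2: W^3 = (496e-6)^3 = 1.22e-10 m^3
Step 3: d^3 = (2e-6)^3 = 8.00e-18 m^3
Step 4: b = 1.8e-5 * 369e-6 * 1.22e-10 / 8.00e-18
b = 1.01e-01 N*s/m


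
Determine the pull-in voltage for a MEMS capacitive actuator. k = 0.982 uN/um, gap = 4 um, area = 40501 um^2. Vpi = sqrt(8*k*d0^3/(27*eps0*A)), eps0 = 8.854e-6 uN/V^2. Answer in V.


Step 1: Compute numerator: 8 * k * d0^3 = 8 * 0.982 * 4^3 = 502.784
Step 2: Compute denominator: 27 * eps0 * A = 27 * 8.854e-6 * 40501 = 9.682088
Step 3: Vpi = sqrt(502.784 / 9.682088)
Vpi = 7.21 V


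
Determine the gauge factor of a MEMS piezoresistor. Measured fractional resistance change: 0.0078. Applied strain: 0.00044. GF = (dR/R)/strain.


Step 1: Identify values.
dR/R = 0.0078, strain = 0.00044
Step 2: GF = (dR/R) / strain = 0.0078 / 0.00044
GF = 17.7


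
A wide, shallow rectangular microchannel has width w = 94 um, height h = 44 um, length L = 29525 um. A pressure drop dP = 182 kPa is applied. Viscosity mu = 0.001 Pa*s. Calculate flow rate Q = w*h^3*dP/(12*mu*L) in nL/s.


Step 1: Convert all dimensions to SI (meters).
w = 94e-6 m, h = 44e-6 m, L = 29525e-6 m, dP = 182e3 Pa
Step 2: Q = w * h^3 * dP / (12 * mu * L)
Q = 94e-6 * (44e-6)^3 * 182e3 / (12 * 0.001 * 29525e-6) = 4.1132596e-09 m^3/s
Step 3: Convert Q from m^3/s to nL/s (1 m^3 = 1e12 nL, so multiply by 1e12).
Q = 4113.26 nL/s


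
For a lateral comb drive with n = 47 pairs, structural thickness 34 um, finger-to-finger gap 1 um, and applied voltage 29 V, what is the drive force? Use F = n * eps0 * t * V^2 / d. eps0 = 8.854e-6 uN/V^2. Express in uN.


Step 1: Parameters: n=47, eps0=8.854e-6 uN/V^2, t=34 um, V=29 V, d=1 um
Step 2: V^2 = 841
Step 3: F = 47 * 8.854e-6 * 34 * 841 / 1
F = 11.899 uN


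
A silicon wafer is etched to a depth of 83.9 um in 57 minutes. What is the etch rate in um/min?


Step 1: Etch rate = depth / time
Step 2: rate = 83.9 / 57
rate = 1.472 um/min


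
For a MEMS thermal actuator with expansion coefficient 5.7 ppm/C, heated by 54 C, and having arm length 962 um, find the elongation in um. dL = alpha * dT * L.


Step 1: Convert CTE: alpha = 5.7 ppm/C = 5.7e-6 /C
Step 2: dL = 5.7e-6 * 54 * 962
dL = 0.2961 um


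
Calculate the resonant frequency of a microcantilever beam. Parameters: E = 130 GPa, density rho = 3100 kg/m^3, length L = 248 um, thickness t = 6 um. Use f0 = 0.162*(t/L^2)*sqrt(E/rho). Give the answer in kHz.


Step 1: Convert units to SI.
t_SI = 6e-6 m, L_SI = 248e-6 m
Step 2: Calculate sqrt(E/rho).
sqrt(130e9 / 3100) = 6475.76 m/s
Step 3: Compute f0.
f0 = 0.162 * 6e-6 / (248e-6)^2 * 6475.76 = 102341.9 Hz = 102.34 kHz


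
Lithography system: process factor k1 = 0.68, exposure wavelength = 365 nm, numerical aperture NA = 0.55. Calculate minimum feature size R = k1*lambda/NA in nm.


Step 1: Identify values: k1 = 0.68, lambda = 365 nm, NA = 0.55
Step 2: R = k1 * lambda / NA
R = 0.68 * 365 / 0.55
R = 451.3 nm


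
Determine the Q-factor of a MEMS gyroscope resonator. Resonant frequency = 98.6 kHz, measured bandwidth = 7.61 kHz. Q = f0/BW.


Step 1: Q = f0 / bandwidth
Step 2: Q = 98.6 / 7.61
Q = 13.0


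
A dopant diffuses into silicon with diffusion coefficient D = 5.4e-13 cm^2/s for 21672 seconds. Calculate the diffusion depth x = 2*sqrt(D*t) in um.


Step 1: Compute D*t = 5.4e-13 * 21672 = 1.170288e-08 cm^2
Step 2: sqrt(D*t) = 1.0818e-04 cm
Step 3: x = 2 * 1.0818e-04 cm = 2.1636e-04 cm
Step 4: Convert to um (1 cm = 1e4 um): x = 2.164 um


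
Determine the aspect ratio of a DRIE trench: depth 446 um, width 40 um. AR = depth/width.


Step 1: AR = depth / width
Step 2: AR = 446 / 40
AR = 11.2


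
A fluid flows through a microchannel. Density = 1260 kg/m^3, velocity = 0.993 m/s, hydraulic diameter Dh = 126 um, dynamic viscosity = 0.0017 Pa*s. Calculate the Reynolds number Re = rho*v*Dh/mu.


Step 1: Convert Dh to meters: Dh = 126e-6 m
Step 2: Re = rho * v * Dh / mu
Re = 1260 * 0.993 * 126e-6 / 0.0017
Re = 92.735


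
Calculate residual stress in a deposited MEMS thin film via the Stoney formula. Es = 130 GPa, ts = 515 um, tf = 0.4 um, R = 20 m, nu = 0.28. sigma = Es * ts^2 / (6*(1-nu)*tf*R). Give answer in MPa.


Step 1: Compute numerator: Es * ts^2 = 130 * 515^2 = 34479250 (GPa*um^2)
Step 2: Compute denominator (R in um): 6*(1-nu)*tf*R = 6*0.72*0.4*20e6 = 34560000.0 (um^2)
Step 3: sigma (GPa) = 34479250 / 34560000.0 = 9.97663e-01 GPa
Step 4: Convert to MPa (x1000): sigma = 997.7 MPa


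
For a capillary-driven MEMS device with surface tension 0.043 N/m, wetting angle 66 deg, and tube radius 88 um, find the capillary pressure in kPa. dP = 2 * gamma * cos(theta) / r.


Step 1: cos(66 deg) = 0.4067
Step 2: Convert r to m: r = 88e-6 m
Step 3: dP = 2 * 0.043 * 0.4067 / 88e-6 = 397.5 Pa
Step 4: Convert Pa to kPa (divide by 1000).
dP = 0.4 kPa


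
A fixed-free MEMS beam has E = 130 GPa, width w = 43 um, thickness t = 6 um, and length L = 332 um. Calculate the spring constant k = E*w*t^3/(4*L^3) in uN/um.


Step 1: Convert E to consistent units (1 GPa = 1000 uN/um^2).
E = 130 GPa = 130000 uN/um^2
Step 2: Compute t^3 = 6^3 = 216
Step 3: Compute L^3 = 332^3 = 36594368
Step 4: k = 130000 * 43 * 216 / (4 * 36594368)
k = 8.2488 uN/um


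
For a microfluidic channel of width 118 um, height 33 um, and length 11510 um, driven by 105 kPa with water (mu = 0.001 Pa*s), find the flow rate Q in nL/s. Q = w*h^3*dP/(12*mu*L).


Step 1: Convert all dimensions to SI (meters).
w = 118e-6 m, h = 33e-6 m, L = 11510e-6 m, dP = 105e3 Pa
Step 2: Q = w * h^3 * dP / (12 * mu * L)
Q = 118e-6 * (33e-6)^3 * 105e3 / (12 * 0.001 * 11510e-6) = 3.22371438e-09 m^3/s
Step 3: Convert Q from m^3/s to nL/s (1 m^3 = 1e12 nL, so multiply by 1e12).
Q = 3223.714 nL/s


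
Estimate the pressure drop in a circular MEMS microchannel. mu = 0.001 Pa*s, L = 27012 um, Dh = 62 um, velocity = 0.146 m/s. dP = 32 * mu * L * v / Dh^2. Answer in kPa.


Step 1: Convert to SI: L = 27012e-6 m, Dh = 62e-6 m
Step 2: dP = 32 * 0.001 * 27012e-6 * 0.146 / (62e-6)^2
Step 3: dP = 32830.40 Pa
Step 4: Convert to kPa: dP = 32.83 kPa


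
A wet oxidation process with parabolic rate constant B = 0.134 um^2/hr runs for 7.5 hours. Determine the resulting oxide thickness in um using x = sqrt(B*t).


Step 1: Compute B*t = 0.134 * 7.5 = 1.005
Step 2: x = sqrt(1.005)
x = 1.002 um


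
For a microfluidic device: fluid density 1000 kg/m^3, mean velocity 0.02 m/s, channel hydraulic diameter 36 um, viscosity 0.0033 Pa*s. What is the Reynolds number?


Step 1: Convert Dh to meters: Dh = 36e-6 m
Step 2: Re = rho * v * Dh / mu
Re = 1000 * 0.02 * 36e-6 / 0.0033
Re = 0.218


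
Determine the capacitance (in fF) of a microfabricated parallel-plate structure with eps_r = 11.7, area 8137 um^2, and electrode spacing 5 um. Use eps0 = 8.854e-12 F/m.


Step 1: Convert area to m^2: A = 8137e-12 m^2
Step 2: Convert gap to m: d = 5e-6 m
Step 3: C = eps0 * eps_r * A / d
C = 8.854e-12 * 11.7 * 8137e-12 / 5e-6
Step 4: Convert to fF (multiply by 1e15).
C = 168.59 fF


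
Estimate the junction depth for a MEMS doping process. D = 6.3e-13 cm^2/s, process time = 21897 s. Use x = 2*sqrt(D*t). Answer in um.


Step 1: Compute D*t = 6.3e-13 * 21897 = 1.379511e-08 cm^2
Step 2: sqrt(D*t) = 1.17453e-04 cm
Step 3: x = 2 * 1.17453e-04 cm = 2.34906e-04 cm
Step 4: Convert to um (1 cm = 1e4 um): x = 2.349 um


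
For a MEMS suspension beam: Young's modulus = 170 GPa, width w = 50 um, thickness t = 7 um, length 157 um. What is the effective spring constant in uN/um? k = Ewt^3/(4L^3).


Step 1: Convert E to consistent units (1 GPa = 1000 uN/um^2).
E = 170 GPa = 170000 uN/um^2
Step 2: Compute t^3 = 7^3 = 343
Step 3: Compute L^3 = 157^3 = 3869893
Step 4: k = 170000 * 50 * 343 / (4 * 3869893)
k = 188.345 uN/um


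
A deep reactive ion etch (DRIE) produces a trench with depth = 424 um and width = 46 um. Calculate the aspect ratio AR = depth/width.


Step 1: AR = depth / width
Step 2: AR = 424 / 46
AR = 9.2


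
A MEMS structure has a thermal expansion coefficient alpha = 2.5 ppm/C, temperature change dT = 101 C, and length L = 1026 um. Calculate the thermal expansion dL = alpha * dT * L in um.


Step 1: Convert CTE: alpha = 2.5 ppm/C = 2.5e-6 /C
Step 2: dL = 2.5e-6 * 101 * 1026
dL = 0.2591 um


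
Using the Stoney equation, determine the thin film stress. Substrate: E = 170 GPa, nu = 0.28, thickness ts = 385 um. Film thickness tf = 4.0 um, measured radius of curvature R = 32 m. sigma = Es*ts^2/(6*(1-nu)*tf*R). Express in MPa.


Step 1: Compute numerator: Es * ts^2 = 170 * 385^2 = 25198250 (GPa*um^2)
Step 2: Compute denominator (R in um): 6*(1-nu)*tf*R = 6*0.72*4.0*32e6 = 552960000.0 (um^2)
Step 3: sigma (GPa) = 25198250 / 552960000.0 = 4.557e-02 GPa
Step 4: Convert to MPa (x1000): sigma = 45.6 MPa


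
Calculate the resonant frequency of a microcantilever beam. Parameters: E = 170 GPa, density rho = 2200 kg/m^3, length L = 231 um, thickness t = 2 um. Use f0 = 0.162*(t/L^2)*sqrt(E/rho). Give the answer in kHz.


Step 1: Convert units to SI.
t_SI = 2e-6 m, L_SI = 231e-6 m
Step 2: Calculate sqrt(E/rho).
sqrt(170e9 / 2200) = 8790.49 m/s
Step 3: Compute f0.
f0 = 0.162 * 2e-6 / (231e-6)^2 * 8790.49 = 53374.5 Hz = 53.37 kHz


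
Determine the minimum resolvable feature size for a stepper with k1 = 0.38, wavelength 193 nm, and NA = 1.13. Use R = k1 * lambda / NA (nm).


Step 1: Identify values: k1 = 0.38, lambda = 193 nm, NA = 1.13
Step 2: R = k1 * lambda / NA
R = 0.38 * 193 / 1.13
R = 64.9 nm


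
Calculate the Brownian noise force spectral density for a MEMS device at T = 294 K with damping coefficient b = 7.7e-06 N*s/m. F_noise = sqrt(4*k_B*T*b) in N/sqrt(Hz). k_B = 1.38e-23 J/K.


Step 1: Compute 4 * k_B * T * b
= 4 * 1.38e-23 * 294 * 7.7e-06
= 1.2496e-25 N^2/Hz
Step 2: F_noise = sqrt(1.2496e-25)
F_noise = 3.53e-13 N/sqrt(Hz)


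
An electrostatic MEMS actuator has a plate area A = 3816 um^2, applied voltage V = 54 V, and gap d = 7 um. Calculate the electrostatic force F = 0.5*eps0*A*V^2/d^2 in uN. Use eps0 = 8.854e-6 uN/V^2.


Step 1: Identify parameters.
eps0 = 8.854e-6 uN/V^2, A = 3816 um^2, V = 54 V, d = 7 um
Step 2: Compute V^2 = 54^2 = 2916
Step 3: Compute d^2 = 7^2 = 49
Step 4: F = 0.5 * 8.854e-6 * 3816 * 2916 / 49
F = 1.005 uN


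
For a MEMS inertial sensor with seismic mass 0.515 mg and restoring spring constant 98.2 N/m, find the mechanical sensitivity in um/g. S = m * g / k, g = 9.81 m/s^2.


Step 1: Convert mass: m = 0.515 mg = 5.15e-07 kg
Step 2: S = m * g / k = 5.15e-07 * 9.81 / 98.2
Step 3: S = 5.14e-08 m/g
Step 4: Convert to um/g: S = 0.051 um/g


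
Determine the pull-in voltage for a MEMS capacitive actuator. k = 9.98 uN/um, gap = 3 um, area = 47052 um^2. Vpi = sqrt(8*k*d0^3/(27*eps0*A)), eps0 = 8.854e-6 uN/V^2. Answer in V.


Step 1: Compute numerator: 8 * k * d0^3 = 8 * 9.98 * 3^3 = 2155.68
Step 2: Compute denominator: 27 * eps0 * A = 27 * 8.854e-6 * 47052 = 11.248157
Step 3: Vpi = sqrt(2155.68 / 11.248157)
Vpi = 13.84 V


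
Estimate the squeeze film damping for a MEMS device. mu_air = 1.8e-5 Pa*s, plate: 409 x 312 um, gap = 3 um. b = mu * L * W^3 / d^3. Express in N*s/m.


Step 1: Convert to SI.
L = 409e-6 m, W = 312e-6 m, d = 3e-6 m
Step 2: W^3 = (312e-6)^3 = 3.04e-11 m^3
Step 3: d^3 = (3e-6)^3 = 2.70e-17 m^3
Step 4: b = 1.8e-5 * 409e-6 * 3.04e-11 / 2.70e-17
b = 8.28e-03 N*s/m


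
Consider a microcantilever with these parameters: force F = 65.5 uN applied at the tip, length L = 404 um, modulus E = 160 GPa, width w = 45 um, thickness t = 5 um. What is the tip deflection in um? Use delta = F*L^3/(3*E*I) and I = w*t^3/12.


Step 1: Calculate the second moment of area.
I = w * t^3 / 12 = 45 * 5^3 / 12 = 468.75 um^4
Step 2: Convert E to consistent units (1 GPa = 1000 uN/um^2).
E = 160 GPa = 160000 uN/um^2
Step 3: Calculate tip deflection.
delta = F * L^3 / (3 * E * I)
delta = 65.5 * 404^3 / (3 * 160000 * 468.75)
delta = 19.1957 um


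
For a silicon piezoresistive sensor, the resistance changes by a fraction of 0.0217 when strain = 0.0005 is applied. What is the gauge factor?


Step 1: Identify values.
dR/R = 0.0217, strain = 0.0005
Step 2: GF = (dR/R) / strain = 0.0217 / 0.0005
GF = 43.4


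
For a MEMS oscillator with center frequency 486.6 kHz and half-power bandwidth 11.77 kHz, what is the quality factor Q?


Step 1: Q = f0 / bandwidth
Step 2: Q = 486.6 / 11.77
Q = 41.3


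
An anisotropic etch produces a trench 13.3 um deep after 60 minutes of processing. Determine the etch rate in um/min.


Step 1: Etch rate = depth / time
Step 2: rate = 13.3 / 60
rate = 0.222 um/min


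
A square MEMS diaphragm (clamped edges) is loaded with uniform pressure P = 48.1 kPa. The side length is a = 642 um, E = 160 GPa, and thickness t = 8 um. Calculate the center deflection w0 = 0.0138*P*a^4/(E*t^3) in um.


Step 1: Convert pressure to compatible units (E is in GPa, so P in GPa).
P = 48.1 kPa = 48.1e-6 GPa
Step 2: Compute numerator: 0.0138 * P * a^4.
a^4 = 642^4 = 169879162896
numerator = 0.0138 * 48.1e-6 * 169879162896 = 1.127624e+05
Step 3: Compute denominator: E * t^3 = 160 * 8^3 = 81920
Step 4: w0 = numerator / denominator = 1.127624e+05 / 81920 = 1.3765 um


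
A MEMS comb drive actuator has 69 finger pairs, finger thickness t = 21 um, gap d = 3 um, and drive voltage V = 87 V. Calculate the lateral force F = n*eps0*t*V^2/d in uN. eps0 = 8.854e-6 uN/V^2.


Step 1: Parameters: n=69, eps0=8.854e-6 uN/V^2, t=21 um, V=87 V, d=3 um
Step 2: V^2 = 7569
Step 3: F = 69 * 8.854e-6 * 21 * 7569 / 3
F = 32.369 uN


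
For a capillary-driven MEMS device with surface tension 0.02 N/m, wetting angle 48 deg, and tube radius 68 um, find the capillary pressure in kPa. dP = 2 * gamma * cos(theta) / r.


Step 1: cos(48 deg) = 0.6691
Step 2: Convert r to m: r = 68e-6 m
Step 3: dP = 2 * 0.02 * 0.6691 / 68e-6 = 393.6 Pa
Step 4: Convert Pa to kPa (divide by 1000).
dP = 0.39 kPa


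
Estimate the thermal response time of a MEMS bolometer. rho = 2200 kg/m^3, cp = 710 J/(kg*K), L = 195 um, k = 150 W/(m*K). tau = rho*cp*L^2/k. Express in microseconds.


Step 1: Convert L to m: L = 195e-6 m
Step 2: L^2 = (195e-6)^2 = 3.8025e-08 m^2
Step 3: tau = 2200 * 710 * 3.8025e-08 / 150 = 3.95967e-04 s
Step 4: Convert to microseconds (multiply by 1e6).
tau = 395.967 us


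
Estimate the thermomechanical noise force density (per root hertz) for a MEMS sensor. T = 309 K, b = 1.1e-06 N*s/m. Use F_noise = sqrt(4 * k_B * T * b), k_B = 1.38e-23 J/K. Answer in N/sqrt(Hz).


Step 1: Compute 4 * k_B * T * b
= 4 * 1.38e-23 * 309 * 1.1e-06
= 1.8762e-26 N^2/Hz
Step 2: F_noise = sqrt(1.8762e-26)
F_noise = 1.37e-13 N/sqrt(Hz)


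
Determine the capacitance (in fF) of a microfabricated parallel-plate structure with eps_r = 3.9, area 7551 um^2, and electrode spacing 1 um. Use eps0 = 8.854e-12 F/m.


Step 1: Convert area to m^2: A = 7551e-12 m^2
Step 2: Convert gap to m: d = 1e-6 m
Step 3: C = eps0 * eps_r * A / d
C = 8.854e-12 * 3.9 * 7551e-12 / 1e-6
Step 4: Convert to fF (multiply by 1e15).
C = 260.74 fF


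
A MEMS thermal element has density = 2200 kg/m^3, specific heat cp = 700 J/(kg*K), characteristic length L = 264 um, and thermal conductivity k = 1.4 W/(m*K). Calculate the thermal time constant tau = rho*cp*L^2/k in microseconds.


Step 1: Convert L to m: L = 264e-6 m
Step 2: L^2 = (264e-6)^2 = 6.9696e-08 m^2
Step 3: tau = 2200 * 700 * 6.9696e-08 / 1.4 = 7.66656e-02 s
Step 4: Convert to microseconds (multiply by 1e6).
tau = 76665.6 us


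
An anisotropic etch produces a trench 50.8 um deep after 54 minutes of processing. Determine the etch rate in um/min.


Step 1: Etch rate = depth / time
Step 2: rate = 50.8 / 54
rate = 0.941 um/min


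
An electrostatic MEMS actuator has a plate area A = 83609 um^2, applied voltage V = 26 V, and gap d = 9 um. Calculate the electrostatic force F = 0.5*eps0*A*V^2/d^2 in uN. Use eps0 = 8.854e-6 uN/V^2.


Step 1: Identify parameters.
eps0 = 8.854e-6 uN/V^2, A = 83609 um^2, V = 26 V, d = 9 um
Step 2: Compute V^2 = 26^2 = 676
Step 3: Compute d^2 = 9^2 = 81
Step 4: F = 0.5 * 8.854e-6 * 83609 * 676 / 81
F = 3.089 uN


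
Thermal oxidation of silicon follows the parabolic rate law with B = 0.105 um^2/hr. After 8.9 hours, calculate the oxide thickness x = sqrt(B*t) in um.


Step 1: Compute B*t = 0.105 * 8.9 = 0.9345
Step 2: x = sqrt(0.9345)
x = 0.967 um


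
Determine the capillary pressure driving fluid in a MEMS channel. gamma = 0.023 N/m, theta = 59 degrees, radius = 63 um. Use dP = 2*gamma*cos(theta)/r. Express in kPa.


Step 1: cos(59 deg) = 0.515
Step 2: Convert r to m: r = 63e-6 m
Step 3: dP = 2 * 0.023 * 0.515 / 63e-6 = 376.0 Pa
Step 4: Convert Pa to kPa (divide by 1000).
dP = 0.38 kPa


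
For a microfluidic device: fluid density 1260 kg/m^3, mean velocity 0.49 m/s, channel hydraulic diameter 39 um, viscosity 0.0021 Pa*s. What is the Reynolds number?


Step 1: Convert Dh to meters: Dh = 39e-6 m
Step 2: Re = rho * v * Dh / mu
Re = 1260 * 0.49 * 39e-6 / 0.0021
Re = 11.466
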